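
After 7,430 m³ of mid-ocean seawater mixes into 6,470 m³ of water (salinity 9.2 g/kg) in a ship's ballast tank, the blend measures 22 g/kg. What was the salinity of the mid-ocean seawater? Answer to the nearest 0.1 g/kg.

Salt balance: 6,470×9.2 + 7,430×S = 13,900×22
59,524 + 7,430·S = 305,800
S = (305,800 − 59,524) / 7,430 = 33.1462 g/kg

33.1 g/kg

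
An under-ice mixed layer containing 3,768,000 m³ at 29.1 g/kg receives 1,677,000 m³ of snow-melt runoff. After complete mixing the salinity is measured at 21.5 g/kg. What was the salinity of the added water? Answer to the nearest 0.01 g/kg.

4.42 g/kg

Salt balance: 3,768,000×29.1 + 1,677,000×S = 5,445,000×21.5
109,648,800 + 1,677,000·S = 117,067,500
S = (117,067,500 − 109,648,800) / 1,677,000 = 4.4238 g/kg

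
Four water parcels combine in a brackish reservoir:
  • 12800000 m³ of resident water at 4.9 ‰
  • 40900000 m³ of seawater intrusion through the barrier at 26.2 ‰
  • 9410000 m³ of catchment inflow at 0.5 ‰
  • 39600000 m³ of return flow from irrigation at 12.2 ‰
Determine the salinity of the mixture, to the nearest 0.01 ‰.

Total salt / total volume:
salt = 12,800,000×4.9 + 40,900,000×26.2 + 9,410,000×0.5 + 39,600,000×12.2 = 62,720,000 + 1,071,580,000 + 4,705,000 + 483,120,000 = 1,622,125,000
volume = 12,800,000 + 40,900,000 + 9,410,000 + 39,600,000 = 102,710,000 m³
S = 1,622,125,000 / 102,710,000 = 15.7933 ‰

15.79 ‰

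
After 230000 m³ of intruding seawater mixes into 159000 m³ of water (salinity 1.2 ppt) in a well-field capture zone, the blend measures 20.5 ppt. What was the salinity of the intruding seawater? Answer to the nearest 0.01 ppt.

33.84 ppt

Salt balance: 159,000×1.2 + 230,000×S = 389,000×20.5
190,800 + 230,000·S = 7,974,500
S = (7,974,500 − 190,800) / 230,000 = 33.8422 ppt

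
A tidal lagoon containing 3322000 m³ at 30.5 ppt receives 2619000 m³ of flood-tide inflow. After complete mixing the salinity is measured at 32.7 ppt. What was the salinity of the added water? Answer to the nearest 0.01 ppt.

Salt balance: 3,322,000×30.5 + 2,619,000×S = 5,941,000×32.7
101,321,000 + 2,619,000·S = 194,270,700
S = (194,270,700 − 101,321,000) / 2,619,000 = 35.4905 ppt

35.49 ppt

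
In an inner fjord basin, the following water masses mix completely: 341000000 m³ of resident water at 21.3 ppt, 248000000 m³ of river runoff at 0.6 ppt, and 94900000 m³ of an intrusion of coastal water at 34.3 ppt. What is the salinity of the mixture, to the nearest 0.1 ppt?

15.6 ppt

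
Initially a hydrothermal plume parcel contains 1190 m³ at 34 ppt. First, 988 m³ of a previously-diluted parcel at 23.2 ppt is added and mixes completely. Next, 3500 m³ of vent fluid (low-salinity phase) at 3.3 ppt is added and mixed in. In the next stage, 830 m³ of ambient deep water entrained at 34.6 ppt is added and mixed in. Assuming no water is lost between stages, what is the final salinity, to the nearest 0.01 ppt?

Salt balance:
Initial salt = 1,190×34 = 40,460
After stage 1: salt = 40,460 + 988×23.2 = 63,381.6; volume = 2,178 m³; S = 29.101 ppt
After stage 2: salt = 63,381.6 + 3,500×3.3 = 74,931.6; volume = 5,678 m³; S = 13.197 ppt
After stage 3: salt = 74,931.6 + 830×34.6 = 103,649.6; volume = 6,508 m³
S = 103,649.6 / 6,508 = 15.9265 ppt

15.93 ppt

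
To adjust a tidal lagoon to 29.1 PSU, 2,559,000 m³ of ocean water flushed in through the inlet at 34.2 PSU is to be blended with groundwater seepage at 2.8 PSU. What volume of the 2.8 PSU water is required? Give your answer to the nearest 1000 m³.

Salt balance: 2,559,000×34.2 + V×2.8 = (2,559,000+V)×29.1
87,517,800 + 2.8V = 74,466,900 + 29.1V
13,050,900 = 26.3V
V = 496,231.94 m³

496000 m³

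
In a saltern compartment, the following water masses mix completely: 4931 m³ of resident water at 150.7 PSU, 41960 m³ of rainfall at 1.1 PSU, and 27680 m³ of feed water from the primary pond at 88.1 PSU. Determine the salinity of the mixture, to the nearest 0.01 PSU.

Weighted by volume,
salt = 4,931×150.7 + 41,960×1.1 + 27,680×88.1 = 743,101.7 + 46,156 + 2,438,608 = 3,227,865.7
volume = 4,931 + 41,960 + 27,680 = 74,571 m³
S = 3,227,865.7 / 74,571 = 43.2858 PSU

43.29 PSU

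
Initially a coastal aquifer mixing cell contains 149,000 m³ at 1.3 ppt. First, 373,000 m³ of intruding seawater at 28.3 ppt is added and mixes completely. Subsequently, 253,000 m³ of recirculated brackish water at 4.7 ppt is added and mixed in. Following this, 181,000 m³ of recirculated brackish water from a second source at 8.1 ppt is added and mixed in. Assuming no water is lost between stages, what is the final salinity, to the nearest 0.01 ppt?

14.02 ppt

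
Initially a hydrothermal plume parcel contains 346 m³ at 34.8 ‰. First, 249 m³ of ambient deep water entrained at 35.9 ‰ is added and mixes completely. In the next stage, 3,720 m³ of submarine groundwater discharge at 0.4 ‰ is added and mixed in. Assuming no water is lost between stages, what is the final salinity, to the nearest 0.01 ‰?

Conserving salt mass:
Initial salt = 346×34.8 = 12,040.8
After stage 1: salt = 12,040.8 + 249×35.9 = 20,979.9; volume = 595 m³; S = 35.26 ‰
After stage 2: salt = 20,979.9 + 3,720×0.4 = 22,467.9; volume = 4,315 m³
S = 22,467.9 / 4,315 = 5.2069 ‰

5.21 ‰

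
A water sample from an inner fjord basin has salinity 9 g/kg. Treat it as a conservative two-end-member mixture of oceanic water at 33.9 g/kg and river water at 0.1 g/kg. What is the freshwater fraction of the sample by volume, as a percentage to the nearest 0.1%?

73.7%

Let f be the freshwater fraction. Salt balance per unit volume:
f×0.1 + (1−f)×33.9 = 9
f = (33.9 − 9) / (33.9 − 0.1) = 24.9/33.8 = 0.7367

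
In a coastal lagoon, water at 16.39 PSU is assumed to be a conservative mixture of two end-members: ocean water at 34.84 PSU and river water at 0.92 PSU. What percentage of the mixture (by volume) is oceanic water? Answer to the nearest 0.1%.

45.6%

Let g be the oceanic fraction. Salt balance per unit volume:
g×34.84 + (1−g)×0.92 = 16.39
g = (16.39 − 0.92) / (34.84 − 0.92) = 15.47/33.92 = 0.4561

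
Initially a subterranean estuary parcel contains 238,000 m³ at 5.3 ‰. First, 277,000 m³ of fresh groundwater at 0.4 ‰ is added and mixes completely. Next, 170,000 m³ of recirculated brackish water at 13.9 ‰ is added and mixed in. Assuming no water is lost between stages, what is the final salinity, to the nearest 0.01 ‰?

Salt balance:
Initial salt = 238,000×5.3 = 1,261,400
After stage 1: salt = 1,261,400 + 277,000×0.4 = 1,372,200; volume = 515,000 m³; S = 2.664 ‰
After stage 2: salt = 1,372,200 + 170,000×13.9 = 3,735,200; volume = 685,000 m³
S = 3,735,200 / 685,000 = 5.4528 ‰

5.45 ‰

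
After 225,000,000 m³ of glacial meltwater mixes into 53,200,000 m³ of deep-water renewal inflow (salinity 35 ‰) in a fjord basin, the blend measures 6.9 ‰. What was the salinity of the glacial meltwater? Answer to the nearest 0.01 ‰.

0.26 ‰

Salt balance: 53,200,000×35 + 225,000,000×S = 278,200,000×6.9
1,862,000,000 + 225,000,000·S = 1,919,580,000
S = (1,919,580,000 − 1,862,000,000) / 225,000,000 = 0.2559 ‰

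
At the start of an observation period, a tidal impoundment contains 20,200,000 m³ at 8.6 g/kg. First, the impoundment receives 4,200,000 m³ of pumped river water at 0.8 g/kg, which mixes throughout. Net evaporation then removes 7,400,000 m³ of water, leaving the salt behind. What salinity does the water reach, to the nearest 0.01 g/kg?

10.42 g/kg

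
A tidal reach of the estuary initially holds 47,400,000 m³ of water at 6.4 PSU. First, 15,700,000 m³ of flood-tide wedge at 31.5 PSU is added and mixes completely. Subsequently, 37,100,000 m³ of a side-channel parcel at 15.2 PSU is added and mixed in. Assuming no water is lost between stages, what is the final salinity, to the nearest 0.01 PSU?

By conservation of dissolved salt,
Initial salt = 47,400,000×6.4 = 303,360,000
After stage 1: salt = 303,360,000 + 15,700,000×31.5 = 797,910,000; volume = 63,100,000 m³; S = 12.645 PSU
After stage 2: salt = 797,910,000 + 37,100,000×15.2 = 1,361,830,000; volume = 100,200,000 m³
S = 1,361,830,000 / 100,200,000 = 13.5911 PSU

13.59 PSU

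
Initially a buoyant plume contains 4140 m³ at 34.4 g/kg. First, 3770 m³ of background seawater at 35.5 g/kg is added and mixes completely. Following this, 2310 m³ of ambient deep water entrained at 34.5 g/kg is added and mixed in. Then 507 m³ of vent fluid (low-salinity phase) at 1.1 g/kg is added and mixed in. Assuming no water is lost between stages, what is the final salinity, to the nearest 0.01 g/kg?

33.23 g/kg

Mass of salt is conserved:
Initial salt = 4,140×34.4 = 142,416
After stage 1: salt = 142,416 + 3,770×35.5 = 276,251; volume = 7,910 m³; S = 34.924 g/kg
After stage 2: salt = 276,251 + 2,310×34.5 = 355,946; volume = 10,220 m³; S = 34.828 g/kg
After stage 3: salt = 355,946 + 507×1.1 = 356,503.7; volume = 10,727 m³
S = 356,503.7 / 10,727 = 33.2342 g/kg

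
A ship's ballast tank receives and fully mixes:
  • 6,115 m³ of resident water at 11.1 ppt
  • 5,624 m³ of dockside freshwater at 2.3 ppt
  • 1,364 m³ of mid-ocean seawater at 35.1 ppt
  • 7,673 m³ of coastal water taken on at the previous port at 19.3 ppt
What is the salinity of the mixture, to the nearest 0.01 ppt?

By conservation of dissolved salt,
salt = 6,115×11.1 + 5,624×2.3 + 1,364×35.1 + 7,673×19.3 = 67,876.5 + 12,935.2 + 47,876.4 + 148,088.9 = 276,777
volume = 6,115 + 5,624 + 1,364 + 7,673 = 20,776 m³
S = 276,777 / 20,776 = 13.322 ppt

13.32 ppt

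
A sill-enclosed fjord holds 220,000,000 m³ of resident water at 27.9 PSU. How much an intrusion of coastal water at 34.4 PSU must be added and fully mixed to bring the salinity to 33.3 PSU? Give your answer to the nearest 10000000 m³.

Salt balance: 220,000,000×27.9 + V×34.4 = (220,000,000+V)×33.3
6,138,000,000 + 34.4V = 7,326,000,000 + 33.3V
1,188,000,000 = 1.1V
V = 1,080,000,000 m³

1080000000 m³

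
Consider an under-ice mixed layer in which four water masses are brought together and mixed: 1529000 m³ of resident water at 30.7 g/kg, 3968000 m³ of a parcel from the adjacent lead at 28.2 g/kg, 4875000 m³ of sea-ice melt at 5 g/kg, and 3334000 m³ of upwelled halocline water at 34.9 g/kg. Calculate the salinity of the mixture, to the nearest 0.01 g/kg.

Total salt / total volume:
salt = 1,529,000×30.7 + 3,968,000×28.2 + 4,875,000×5 + 3,334,000×34.9 = 46,940,300 + 111,897,600 + 24,375,000 + 116,356,600 = 299,569,500
volume = 1,529,000 + 3,968,000 + 4,875,000 + 3,334,000 = 13,706,000 m³
S = 299,569,500 / 13,706,000 = 21.8568 g/kg

21.86 g/kg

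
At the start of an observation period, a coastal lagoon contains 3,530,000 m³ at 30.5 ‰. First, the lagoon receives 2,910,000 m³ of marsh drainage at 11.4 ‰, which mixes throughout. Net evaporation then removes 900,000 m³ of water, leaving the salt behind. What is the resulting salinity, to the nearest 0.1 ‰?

25.4 ‰

After mixing: salt = 3,530,000×30.5 + 2,910,000×11.4 = 140,839,000; volume = 6,440,000 m³
After evaporation: salt unchanged = 140,839,000; volume = 6,440,000 − 900,000 = 5,540,000 m³
S = 140,839,000 / 5,540,000 = 25.4222 ‰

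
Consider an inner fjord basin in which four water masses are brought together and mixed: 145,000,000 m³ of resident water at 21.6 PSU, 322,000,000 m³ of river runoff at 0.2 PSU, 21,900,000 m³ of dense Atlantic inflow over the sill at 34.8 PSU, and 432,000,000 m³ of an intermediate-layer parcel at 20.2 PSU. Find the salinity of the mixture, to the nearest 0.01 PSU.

Conserving salt mass:
salt = 145,000,000×21.6 + 322,000,000×0.2 + 21,900,000×34.8 + 432,000,000×20.2 = 3,132,000,000 + 64,400,000 + 762,120,000 + 8,726,400,000 = 12,684,920,000
volume = 145,000,000 + 322,000,000 + 21,900,000 + 432,000,000 = 920,900,000 m³
S = 12,684,920,000 / 920,900,000 = 13.7745 PSU

13.77 PSU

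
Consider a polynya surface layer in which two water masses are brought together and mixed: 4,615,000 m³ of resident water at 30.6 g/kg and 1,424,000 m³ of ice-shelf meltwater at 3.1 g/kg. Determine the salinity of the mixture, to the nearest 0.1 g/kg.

Salt balance:
salt = 4,615,000×30.6 + 1,424,000×3.1 = 141,219,000 + 4,414,400 = 145,633,400
volume = 4,615,000 + 1,424,000 = 6,039,000 m³
S = 145,633,400 / 6,039,000 = 24.115 g/kg

24.1 g/kg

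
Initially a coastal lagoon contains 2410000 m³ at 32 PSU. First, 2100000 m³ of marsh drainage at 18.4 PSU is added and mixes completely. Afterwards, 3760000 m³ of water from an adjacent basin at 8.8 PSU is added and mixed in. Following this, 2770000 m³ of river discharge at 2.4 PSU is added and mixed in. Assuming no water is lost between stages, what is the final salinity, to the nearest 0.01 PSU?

Salt balance:
Initial salt = 2,410,000×32 = 77,120,000
After stage 1: salt = 77,120,000 + 2,100,000×18.4 = 115,760,000; volume = 4,510,000 m³; S = 25.667 PSU
After stage 2: salt = 115,760,000 + 3,760,000×8.8 = 148,848,000; volume = 8,270,000 m³; S = 17.999 PSU
After stage 3: salt = 148,848,000 + 2,770,000×2.4 = 155,496,000; volume = 11,040,000 m³
S = 155,496,000 / 11,040,000 = 14.0848 PSU

14.08 PSU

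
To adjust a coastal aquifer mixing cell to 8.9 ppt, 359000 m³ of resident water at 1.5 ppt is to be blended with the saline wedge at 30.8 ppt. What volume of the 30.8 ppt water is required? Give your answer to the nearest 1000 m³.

121000 m³

Salt balance: 359,000×1.5 + V×30.8 = (359,000+V)×8.9
538,500 + 30.8V = 3,195,100 + 8.9V
2,656,600 = 21.9V
V = 121,305.94 m³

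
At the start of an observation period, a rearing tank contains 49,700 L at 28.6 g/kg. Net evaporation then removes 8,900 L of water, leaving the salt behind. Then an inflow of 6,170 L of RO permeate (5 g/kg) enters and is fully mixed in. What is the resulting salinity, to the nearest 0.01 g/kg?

After evaporation: salt = 49,700×28.6 = 1,421,420; volume = 49,700 − 8,900 = 40,800 L
After mixing: salt = 1,421,420 + 6,170×5 = 1,452,270; volume = 40,800 + 6,170 = 46,970 L
S = 1,452,270 / 46,970 = 30.9191 g/kg

30.92 g/kg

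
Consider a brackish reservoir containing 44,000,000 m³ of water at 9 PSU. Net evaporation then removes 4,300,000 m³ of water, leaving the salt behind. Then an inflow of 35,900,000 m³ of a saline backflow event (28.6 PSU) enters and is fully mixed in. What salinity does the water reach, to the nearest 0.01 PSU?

After evaporation: salt = 44,000,000×9 = 396,000,000; volume = 44,000,000 − 4,300,000 = 39,700,000 m³
After mixing: salt = 396,000,000 + 35,900,000×28.6 = 1,422,740,000; volume = 39,700,000 + 35,900,000 = 75,600,000 m³
S = 1,422,740,000 / 75,600,000 = 18.8193 PSU

18.82 PSU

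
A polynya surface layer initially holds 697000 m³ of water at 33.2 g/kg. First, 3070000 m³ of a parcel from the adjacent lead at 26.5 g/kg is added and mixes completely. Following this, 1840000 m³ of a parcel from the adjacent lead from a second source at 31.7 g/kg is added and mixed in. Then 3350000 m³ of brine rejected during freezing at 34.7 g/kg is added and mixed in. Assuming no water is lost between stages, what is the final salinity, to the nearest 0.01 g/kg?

By conservation of dissolved salt,
Initial salt = 697,000×33.2 = 23,140,400
After stage 1: salt = 23,140,400 + 3,070,000×26.5 = 104,495,400; volume = 3,767,000 m³; S = 27.74 g/kg
After stage 2: salt = 104,495,400 + 1,840,000×31.7 = 162,823,400; volume = 5,607,000 m³; S = 29.039 g/kg
After stage 3: salt = 162,823,400 + 3,350,000×34.7 = 279,068,400; volume = 8,957,000 m³
S = 279,068,400 / 8,957,000 = 31.1565 g/kg

31.16 g/kg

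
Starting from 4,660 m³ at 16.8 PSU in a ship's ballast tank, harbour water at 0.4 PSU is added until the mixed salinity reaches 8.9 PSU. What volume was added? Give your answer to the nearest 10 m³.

4330 m³

Salt balance: 4,660×16.8 + V×0.4 = (4,660+V)×8.9
78,288 + 0.4V = 41,474 + 8.9V
36,814 = 8.5V
V = 4,331.06 m³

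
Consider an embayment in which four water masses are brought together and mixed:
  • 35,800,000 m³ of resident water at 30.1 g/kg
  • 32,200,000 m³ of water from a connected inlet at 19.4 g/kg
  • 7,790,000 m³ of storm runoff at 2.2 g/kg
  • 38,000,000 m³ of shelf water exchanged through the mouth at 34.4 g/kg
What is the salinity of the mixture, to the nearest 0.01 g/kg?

Total salt / total volume:
salt = 35,800,000×30.1 + 32,200,000×19.4 + 7,790,000×2.2 + 38,000,000×34.4 = 1,077,580,000 + 624,680,000 + 17,138,000 + 1,307,200,000 = 3,026,598,000
volume = 35,800,000 + 32,200,000 + 7,790,000 + 38,000,000 = 113,790,000 m³
S = 3,026,598,000 / 113,790,000 = 26.5981 g/kg

26.60 g/kg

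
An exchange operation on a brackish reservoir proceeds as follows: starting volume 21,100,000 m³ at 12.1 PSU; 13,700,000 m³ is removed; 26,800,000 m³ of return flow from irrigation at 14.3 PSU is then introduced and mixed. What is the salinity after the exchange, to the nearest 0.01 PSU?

Remaining after removal: 7,400,000 m³ at 12.1 PSU (salt = 89,540,000)
After addition: salt = 89,540,000 + 26,800,000×14.3 = 472,780,000; volume = 34,200,000 m³
S = 472,780,000 / 34,200,000 = 13.824 PSU

13.82 PSU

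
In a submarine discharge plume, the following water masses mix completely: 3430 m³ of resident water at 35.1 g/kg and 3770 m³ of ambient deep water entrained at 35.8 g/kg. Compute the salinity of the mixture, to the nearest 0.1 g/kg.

35.5 g/kg

Conserving salt mass:
salt = 3,430×35.1 + 3,770×35.8 = 120,393 + 134,966 = 255,359
volume = 3,430 + 3,770 = 7,200 m³
S = 255,359 / 7,200 = 35.467 g/kg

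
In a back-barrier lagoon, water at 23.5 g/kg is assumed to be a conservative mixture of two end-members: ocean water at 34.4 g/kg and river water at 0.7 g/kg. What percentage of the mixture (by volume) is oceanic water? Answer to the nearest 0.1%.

67.7%

Let g be the oceanic fraction. Salt balance per unit volume:
g×34.4 + (1−g)×0.7 = 23.5
g = (23.5 − 0.7) / (34.4 − 0.7) = 22.8/33.7 = 0.6766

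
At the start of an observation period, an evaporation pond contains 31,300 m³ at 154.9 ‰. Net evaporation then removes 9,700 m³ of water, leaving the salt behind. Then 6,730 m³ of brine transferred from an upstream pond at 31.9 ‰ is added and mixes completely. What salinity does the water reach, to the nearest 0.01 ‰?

After evaporation: salt = 31,300×154.9 = 4,848,370; volume = 31,300 − 9,700 = 21,600 m³
After mixing: salt = 4,848,370 + 6,730×31.9 = 5,063,057; volume = 21,600 + 6,730 = 28,330 m³
S = 5,063,057 / 28,330 = 178.7172 ‰

178.72 ‰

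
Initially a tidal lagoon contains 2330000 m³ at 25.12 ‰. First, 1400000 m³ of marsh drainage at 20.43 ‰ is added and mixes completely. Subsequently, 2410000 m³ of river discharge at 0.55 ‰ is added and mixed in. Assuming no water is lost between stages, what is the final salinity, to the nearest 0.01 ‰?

Salt balance:
Initial salt = 2,330,000×25.12 = 58,529,600
After stage 1: salt = 58,529,600 + 1,400,000×20.43 = 87,131,600; volume = 3,730,000 m³; S = 23.36 ‰
After stage 2: salt = 87,131,600 + 2,410,000×0.55 = 88,457,100; volume = 6,140,000 m³
S = 88,457,100 / 6,140,000 = 14.4067 ‰

14.41 ‰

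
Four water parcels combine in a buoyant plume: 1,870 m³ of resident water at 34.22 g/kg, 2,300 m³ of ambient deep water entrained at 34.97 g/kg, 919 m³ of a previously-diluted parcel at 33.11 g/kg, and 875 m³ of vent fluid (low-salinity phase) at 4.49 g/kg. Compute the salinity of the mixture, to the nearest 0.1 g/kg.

Salt balance:
salt = 1,870×34.22 + 2,300×34.97 + 919×33.11 + 875×4.49 = 63,991.4 + 80,431 + 30,428.09 + 3,928.75 = 178,779.24
volume = 1,870 + 2,300 + 919 + 875 = 5,964 m³
S = 178,779.24 / 5,964 = 29.976 g/kg

30.0 g/kg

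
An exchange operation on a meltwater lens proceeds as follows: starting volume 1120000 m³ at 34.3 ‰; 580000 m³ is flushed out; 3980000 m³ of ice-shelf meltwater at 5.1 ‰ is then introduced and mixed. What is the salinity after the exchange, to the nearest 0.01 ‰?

8.59 ‰

Remaining after removal: 540,000 m³ at 34.3 ‰ (salt = 18,522,000)
After addition: salt = 18,522,000 + 3,980,000×5.1 = 38,820,000; volume = 4,520,000 m³
S = 38,820,000 / 4,520,000 = 8.5885 ‰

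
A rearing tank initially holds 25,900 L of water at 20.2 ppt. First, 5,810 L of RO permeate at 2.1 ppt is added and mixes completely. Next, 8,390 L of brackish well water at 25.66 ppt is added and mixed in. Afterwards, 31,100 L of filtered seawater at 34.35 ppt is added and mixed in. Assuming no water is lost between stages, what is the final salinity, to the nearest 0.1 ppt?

Mass of salt is conserved:
Initial salt = 25,900×20.2 = 523,180
After stage 1: salt = 523,180 + 5,810×2.1 = 535,381; volume = 31,710 L; S = 16.884 ppt
After stage 2: salt = 535,381 + 8,390×25.66 = 750,668.4; volume = 40,100 L; S = 18.72 ppt
After stage 3: salt = 750,668.4 + 31,100×34.35 = 1,818,953.4; volume = 71,200 L
S = 1,818,953.4 / 71,200 = 25.5471 ppt

25.5 ppt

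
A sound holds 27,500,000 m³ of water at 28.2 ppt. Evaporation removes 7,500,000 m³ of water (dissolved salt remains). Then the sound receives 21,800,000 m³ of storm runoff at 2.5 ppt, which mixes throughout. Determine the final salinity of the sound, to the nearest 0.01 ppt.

19.86 ppt

After evaporation: salt = 27,500,000×28.2 = 775,500,000; volume = 27,500,000 − 7,500,000 = 20,000,000 m³
After mixing: salt = 775,500,000 + 21,800,000×2.5 = 830,000,000; volume = 20,000,000 + 21,800,000 = 41,800,000 m³
S = 830,000,000 / 41,800,000 = 19.8565 ppt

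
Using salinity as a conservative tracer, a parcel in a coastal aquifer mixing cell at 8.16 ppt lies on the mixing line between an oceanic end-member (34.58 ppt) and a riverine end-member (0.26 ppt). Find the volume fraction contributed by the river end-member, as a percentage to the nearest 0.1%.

77.0%

Let f be the freshwater fraction. Salt balance per unit volume:
f×0.26 + (1−f)×34.58 = 8.16
f = (34.58 − 8.16) / (34.58 − 0.26) = 26.42/34.32 = 0.7698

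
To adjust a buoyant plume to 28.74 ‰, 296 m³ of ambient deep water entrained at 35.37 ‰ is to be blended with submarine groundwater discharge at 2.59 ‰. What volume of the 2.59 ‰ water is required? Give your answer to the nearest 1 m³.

Salt balance: 296×35.37 + V×2.59 = (296+V)×28.74
10,469.52 + 2.59V = 8,507.04 + 28.74V
1,962.48 = 26.15V
V = 75.05 m³

75 m³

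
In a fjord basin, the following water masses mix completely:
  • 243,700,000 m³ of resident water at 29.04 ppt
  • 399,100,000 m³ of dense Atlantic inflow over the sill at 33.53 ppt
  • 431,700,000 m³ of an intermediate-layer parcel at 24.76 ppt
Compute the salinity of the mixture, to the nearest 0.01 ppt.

Total salt / total volume:
salt = 243,700,000×29.04 + 399,100,000×33.53 + 431,700,000×24.76 = 7,077,048,000 + 13,381,823,000 + 10,688,892,000 = 31,147,763,000
volume = 243,700,000 + 399,100,000 + 431,700,000 = 1,074,500,000 m³
S = 31,147,763,000 / 1,074,500,000 = 28.9881 ppt

28.99 ppt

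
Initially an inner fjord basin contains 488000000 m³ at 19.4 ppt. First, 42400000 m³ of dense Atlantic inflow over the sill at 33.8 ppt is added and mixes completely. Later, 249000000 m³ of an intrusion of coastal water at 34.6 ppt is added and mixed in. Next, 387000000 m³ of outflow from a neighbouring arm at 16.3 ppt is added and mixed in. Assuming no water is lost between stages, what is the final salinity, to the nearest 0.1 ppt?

By conservation of dissolved salt,
Initial salt = 488,000,000×19.4 = 9,467,200,000
After stage 1: salt = 9,467,200,000 + 42,400,000×33.8 = 10,900,320,000; volume = 530,400,000 m³; S = 20.551 ppt
After stage 2: salt = 10,900,320,000 + 249,000,000×34.6 = 19,515,720,000; volume = 779,400,000 m³; S = 25.039 ppt
After stage 3: salt = 19,515,720,000 + 387,000,000×16.3 = 25,823,820,000; volume = 1,166,400,000 m³
S = 25,823,820,000 / 1,166,400,000 = 22.1398 ppt

22.1 ppt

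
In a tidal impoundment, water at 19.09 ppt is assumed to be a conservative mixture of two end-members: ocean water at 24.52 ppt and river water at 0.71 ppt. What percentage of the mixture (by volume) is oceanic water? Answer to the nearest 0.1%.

Let g be the oceanic fraction. Salt balance per unit volume:
g×24.52 + (1−g)×0.71 = 19.09
g = (19.09 − 0.71) / (24.52 − 0.71) = 18.38/23.81 = 0.7719

77.2%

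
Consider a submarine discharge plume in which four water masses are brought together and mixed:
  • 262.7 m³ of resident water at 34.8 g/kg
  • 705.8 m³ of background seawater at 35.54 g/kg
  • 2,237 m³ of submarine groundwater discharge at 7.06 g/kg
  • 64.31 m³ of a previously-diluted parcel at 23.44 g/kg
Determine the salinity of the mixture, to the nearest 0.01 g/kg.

15.76 g/kg

Total salt / total volume:
salt = 262.7×34.8 + 705.8×35.54 + 2,237×7.06 + 64.31×23.44 = 9,141.96 + 25,084.132 + 15,793.22 + 1,507.4264 = 51,526.7384
volume = 262.7 + 705.8 + 2,237 + 64.31 = 3,269.81 m³
S = 51,526.7384 / 3,269.81 = 15.7583 g/kg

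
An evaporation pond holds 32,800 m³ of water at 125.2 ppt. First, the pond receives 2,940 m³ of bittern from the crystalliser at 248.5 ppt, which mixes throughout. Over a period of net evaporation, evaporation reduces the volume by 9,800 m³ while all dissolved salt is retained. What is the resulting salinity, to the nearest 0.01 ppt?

After mixing: salt = 32,800×125.2 + 2,940×248.5 = 4,837,150; volume = 35,740 m³
After evaporation: salt unchanged = 4,837,150; volume = 35,740 − 9,800 = 25,940 m³
S = 4,837,150 / 25,940 = 186.4746 ppt

186.47 ppt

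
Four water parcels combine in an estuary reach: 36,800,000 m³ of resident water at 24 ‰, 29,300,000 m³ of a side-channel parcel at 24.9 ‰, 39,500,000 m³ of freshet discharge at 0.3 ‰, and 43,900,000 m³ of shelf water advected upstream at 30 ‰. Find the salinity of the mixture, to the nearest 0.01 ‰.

By conservation of dissolved salt,
salt = 36,800,000×24 + 29,300,000×24.9 + 39,500,000×0.3 + 43,900,000×30 = 883,200,000 + 729,570,000 + 11,850,000 + 1,317,000,000 = 2,941,620,000
volume = 36,800,000 + 29,300,000 + 39,500,000 + 43,900,000 = 149,500,000 m³
S = 2,941,620,000 / 149,500,000 = 19.6764 ‰

19.68 ‰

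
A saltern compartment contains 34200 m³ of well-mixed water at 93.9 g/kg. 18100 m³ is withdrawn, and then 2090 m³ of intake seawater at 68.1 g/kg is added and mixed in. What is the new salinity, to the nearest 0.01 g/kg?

90.94 g/kg

Remaining after removal: 16,100 m³ at 93.9 g/kg (salt = 1,511,790)
After addition: salt = 1,511,790 + 2,090×68.1 = 1,654,119; volume = 18,190 m³
S = 1,654,119 / 18,190 = 90.9356 g/kg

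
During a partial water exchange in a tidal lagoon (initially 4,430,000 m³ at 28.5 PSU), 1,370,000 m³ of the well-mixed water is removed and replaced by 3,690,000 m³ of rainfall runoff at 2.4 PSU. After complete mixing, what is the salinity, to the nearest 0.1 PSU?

Remaining after removal: 3,060,000 m³ at 28.5 PSU (salt = 87,210,000)
After addition: salt = 87,210,000 + 3,690,000×2.4 = 96,066,000; volume = 6,750,000 m³
S = 96,066,000 / 6,750,000 = 14.232 PSU

14.2 PSU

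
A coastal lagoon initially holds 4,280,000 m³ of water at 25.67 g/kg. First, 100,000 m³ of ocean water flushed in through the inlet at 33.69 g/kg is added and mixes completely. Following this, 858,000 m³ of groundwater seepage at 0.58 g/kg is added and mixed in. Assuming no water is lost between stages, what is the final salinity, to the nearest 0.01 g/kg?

21.71 g/kg

Total salt / total volume:
Initial salt = 4,280,000×25.67 = 109,867,600
After stage 1: salt = 109,867,600 + 100,000×33.69 = 113,236,600; volume = 4,380,000 m³; S = 25.853 g/kg
After stage 2: salt = 113,236,600 + 858,000×0.58 = 113,734,240; volume = 5,238,000 m³
S = 113,734,240 / 5,238,000 = 21.7133 g/kg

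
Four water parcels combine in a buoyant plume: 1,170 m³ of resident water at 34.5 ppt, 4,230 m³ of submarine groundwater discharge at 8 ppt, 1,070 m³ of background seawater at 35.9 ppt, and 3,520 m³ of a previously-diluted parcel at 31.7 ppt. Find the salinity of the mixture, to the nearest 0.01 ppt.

Salt balance:
salt = 1,170×34.5 + 4,230×8 + 1,070×35.9 + 3,520×31.7 = 40,365 + 33,840 + 38,413 + 111,584 = 224,202
volume = 1,170 + 4,230 + 1,070 + 3,520 = 9,990 m³
S = 224,202 / 9,990 = 22.4426 ppt

22.44 ppt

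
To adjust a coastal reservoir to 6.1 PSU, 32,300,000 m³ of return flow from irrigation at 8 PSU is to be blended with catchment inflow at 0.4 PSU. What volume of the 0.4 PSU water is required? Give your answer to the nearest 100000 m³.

Salt balance: 32,300,000×8 + V×0.4 = (32,300,000+V)×6.1
258,400,000 + 0.4V = 197,030,000 + 6.1V
61,370,000 = 5.7V
V = 10,766,666.67 m³

10800000 m³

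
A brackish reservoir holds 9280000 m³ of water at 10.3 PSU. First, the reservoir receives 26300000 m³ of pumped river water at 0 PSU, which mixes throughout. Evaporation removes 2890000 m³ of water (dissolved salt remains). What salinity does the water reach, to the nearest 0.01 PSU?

2.92 PSU

After mixing: salt = 9,280,000×10.3 + 26,300,000×0 = 95,584,000; volume = 35,580,000 m³
After evaporation: salt unchanged = 95,584,000; volume = 35,580,000 − 2,890,000 = 32,690,000 m³
S = 95,584,000 / 32,690,000 = 2.924 PSU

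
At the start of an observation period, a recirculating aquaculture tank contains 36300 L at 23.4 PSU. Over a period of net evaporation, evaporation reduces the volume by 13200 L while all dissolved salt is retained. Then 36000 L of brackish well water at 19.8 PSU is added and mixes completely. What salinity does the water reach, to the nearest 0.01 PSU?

After evaporation: salt = 36,300×23.4 = 849,420; volume = 36,300 − 13,200 = 23,100 L
After mixing: salt = 849,420 + 36,000×19.8 = 1,562,220; volume = 23,100 + 36,000 = 59,100 L
S = 1,562,220 / 59,100 = 26.4335 PSU

26.43 PSU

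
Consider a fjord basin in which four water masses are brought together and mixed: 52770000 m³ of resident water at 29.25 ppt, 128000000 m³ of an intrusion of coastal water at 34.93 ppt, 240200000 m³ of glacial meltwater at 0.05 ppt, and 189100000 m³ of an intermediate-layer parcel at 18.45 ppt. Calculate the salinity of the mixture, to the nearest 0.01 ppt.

Total salt / total volume:
salt = 52,770,000×29.25 + 128,000,000×34.93 + 240,200,000×0.05 + 189,100,000×18.45 = 1,543,522,500 + 4,471,040,000 + 12,010,000 + 3,488,895,000 = 9,515,467,500
volume = 52,770,000 + 128,000,000 + 240,200,000 + 189,100,000 = 610,070,000 m³
S = 9,515,467,500 / 610,070,000 = 15.5973 ppt

15.60 ppt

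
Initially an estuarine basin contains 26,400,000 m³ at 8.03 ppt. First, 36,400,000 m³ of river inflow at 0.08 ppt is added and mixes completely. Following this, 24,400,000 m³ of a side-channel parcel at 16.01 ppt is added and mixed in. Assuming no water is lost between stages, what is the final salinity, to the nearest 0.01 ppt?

Salt balance:
Initial salt = 26,400,000×8.03 = 211,992,000
After stage 1: salt = 211,992,000 + 36,400,000×0.08 = 214,904,000; volume = 62,800,000 m³; S = 3.422 ppt
After stage 2: salt = 214,904,000 + 24,400,000×16.01 = 605,548,000; volume = 87,200,000 m³
S = 605,548,000 / 87,200,000 = 6.9444 ppt

6.94 ppt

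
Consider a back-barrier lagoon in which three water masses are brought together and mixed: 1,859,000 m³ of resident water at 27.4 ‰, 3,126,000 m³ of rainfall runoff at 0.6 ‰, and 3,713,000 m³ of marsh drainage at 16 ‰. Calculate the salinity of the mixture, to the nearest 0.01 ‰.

Conserving salt mass:
salt = 1,859,000×27.4 + 3,126,000×0.6 + 3,713,000×16 = 50,936,600 + 1,875,600 + 59,408,000 = 112,220,200
volume = 1,859,000 + 3,126,000 + 3,713,000 = 8,698,000 m³
S = 112,220,200 / 8,698,000 = 12.9018 ‰

12.90 ‰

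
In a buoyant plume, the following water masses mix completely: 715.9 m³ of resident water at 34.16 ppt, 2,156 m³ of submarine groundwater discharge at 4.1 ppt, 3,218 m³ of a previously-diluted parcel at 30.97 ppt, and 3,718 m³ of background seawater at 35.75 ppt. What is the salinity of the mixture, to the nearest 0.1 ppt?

Conserving salt mass:
salt = 715.9×34.16 + 2,156×4.1 + 3,218×30.97 + 3,718×35.75 = 24,455.144 + 8,839.6 + 99,661.46 + 132,918.5 = 265,874.704
volume = 715.9 + 2,156 + 3,218 + 3,718 = 9,807.9 m³
S = 265,874.704 / 9,807.9 = 27.108 ppt

27.1 ppt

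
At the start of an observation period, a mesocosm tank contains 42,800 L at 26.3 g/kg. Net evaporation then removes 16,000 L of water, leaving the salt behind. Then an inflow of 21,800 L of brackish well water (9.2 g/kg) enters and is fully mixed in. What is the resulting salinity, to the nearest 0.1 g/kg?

After evaporation: salt = 42,800×26.3 = 1,125,640; volume = 42,800 − 16,000 = 26,800 L
After mixing: salt = 1,125,640 + 21,800×9.2 = 1,326,200; volume = 26,800 + 21,800 = 48,600 L
S = 1,326,200 / 48,600 = 27.2881 g/kg

27.3 g/kg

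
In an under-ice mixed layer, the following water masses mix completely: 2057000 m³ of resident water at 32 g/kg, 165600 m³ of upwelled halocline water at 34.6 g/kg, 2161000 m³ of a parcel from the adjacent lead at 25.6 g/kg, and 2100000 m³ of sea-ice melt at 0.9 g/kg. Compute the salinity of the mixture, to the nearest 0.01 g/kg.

19.86 g/kg

Total salt / total volume:
salt = 2,057,000×32 + 165,600×34.6 + 2,161,000×25.6 + 2,100,000×0.9 = 65,824,000 + 5,729,760 + 55,321,600 + 1,890,000 = 128,765,360
volume = 2,057,000 + 165,600 + 2,161,000 + 2,100,000 = 6,483,600 m³
S = 128,765,360 / 6,483,600 = 19.8602 g/kg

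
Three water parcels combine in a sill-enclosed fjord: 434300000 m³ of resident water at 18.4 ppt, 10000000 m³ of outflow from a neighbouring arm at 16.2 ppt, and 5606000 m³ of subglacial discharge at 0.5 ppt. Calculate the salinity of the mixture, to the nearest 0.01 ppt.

18.13 ppt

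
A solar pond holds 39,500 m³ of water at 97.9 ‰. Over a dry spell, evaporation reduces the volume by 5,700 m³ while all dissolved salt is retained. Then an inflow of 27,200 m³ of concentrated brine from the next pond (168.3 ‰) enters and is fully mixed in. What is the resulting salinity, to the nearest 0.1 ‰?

138.4 ‰

After evaporation: salt = 39,500×97.9 = 3,867,050; volume = 39,500 − 5,700 = 33,800 m³
After mixing: salt = 3,867,050 + 27,200×168.3 = 8,444,810; volume = 33,800 + 27,200 = 61,000 m³
S = 8,444,810 / 61,000 = 138.4395 ‰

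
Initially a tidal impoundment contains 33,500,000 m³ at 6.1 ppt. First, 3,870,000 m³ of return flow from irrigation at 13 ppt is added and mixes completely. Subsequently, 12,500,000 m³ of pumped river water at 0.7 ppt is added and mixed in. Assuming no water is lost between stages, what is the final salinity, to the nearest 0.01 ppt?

5.28 ppt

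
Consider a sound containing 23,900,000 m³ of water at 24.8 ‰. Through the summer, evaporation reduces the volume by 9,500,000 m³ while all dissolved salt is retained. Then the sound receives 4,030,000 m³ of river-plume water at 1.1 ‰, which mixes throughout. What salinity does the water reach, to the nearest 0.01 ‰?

32.40 ‰

After evaporation: salt = 23,900,000×24.8 = 592,720,000; volume = 23,900,000 − 9,500,000 = 14,400,000 m³
After mixing: salt = 592,720,000 + 4,030,000×1.1 = 597,153,000; volume = 14,400,000 + 4,030,000 = 18,430,000 m³
S = 597,153,000 / 18,430,000 = 32.4011 ‰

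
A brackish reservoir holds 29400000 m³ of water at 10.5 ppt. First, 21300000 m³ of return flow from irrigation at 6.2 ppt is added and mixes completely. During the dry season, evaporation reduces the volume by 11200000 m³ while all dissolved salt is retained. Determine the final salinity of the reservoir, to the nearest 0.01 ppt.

After mixing: salt = 29,400,000×10.5 + 21,300,000×6.2 = 440,760,000; volume = 50,700,000 m³
After evaporation: salt unchanged = 440,760,000; volume = 50,700,000 − 11,200,000 = 39,500,000 m³
S = 440,760,000 / 39,500,000 = 11.1585 ppt

11.16 ppt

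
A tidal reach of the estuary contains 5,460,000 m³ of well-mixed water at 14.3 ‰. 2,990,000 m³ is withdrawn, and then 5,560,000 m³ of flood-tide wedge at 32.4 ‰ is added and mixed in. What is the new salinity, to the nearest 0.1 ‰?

26.8 ‰

Remaining after removal: 2,470,000 m³ at 14.3 ‰ (salt = 35,321,000)
After addition: salt = 35,321,000 + 5,560,000×32.4 = 215,465,000; volume = 8,030,000 m³
S = 215,465,000 / 8,030,000 = 26.8325 ‰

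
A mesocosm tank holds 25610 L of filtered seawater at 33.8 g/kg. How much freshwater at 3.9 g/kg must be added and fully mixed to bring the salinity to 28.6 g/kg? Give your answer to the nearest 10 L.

Salt balance: 25,610×33.8 + V×3.9 = (25,610+V)×28.6
865,618 + 3.9V = 732,446 + 28.6V
133,172 = 24.7V
V = 5,391.58 L

5390 L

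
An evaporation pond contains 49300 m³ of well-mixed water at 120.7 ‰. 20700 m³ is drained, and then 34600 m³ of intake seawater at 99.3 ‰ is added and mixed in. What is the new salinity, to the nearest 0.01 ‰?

108.98 ‰

Remaining after removal: 28,600 m³ at 120.7 ‰ (salt = 3,452,020)
After addition: salt = 3,452,020 + 34,600×99.3 = 6,887,800; volume = 63,200 m³
S = 6,887,800 / 63,200 = 108.9842 ‰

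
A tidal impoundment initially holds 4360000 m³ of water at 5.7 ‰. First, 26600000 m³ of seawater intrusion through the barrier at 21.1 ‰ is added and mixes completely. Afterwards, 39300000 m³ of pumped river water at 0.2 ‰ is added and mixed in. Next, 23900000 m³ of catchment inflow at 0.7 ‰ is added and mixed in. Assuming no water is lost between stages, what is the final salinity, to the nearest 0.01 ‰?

Salt balance:
Initial salt = 4,360,000×5.7 = 24,852,000
After stage 1: salt = 24,852,000 + 26,600,000×21.1 = 586,112,000; volume = 30,960,000 m³; S = 18.931 ‰
After stage 2: salt = 586,112,000 + 39,300,000×0.2 = 593,972,000; volume = 70,260,000 m³; S = 8.454 ‰
After stage 3: salt = 593,972,000 + 23,900,000×0.7 = 610,702,000; volume = 94,160,000 m³
S = 610,702,000 / 94,160,000 = 6.4858 ‰

6.49 ‰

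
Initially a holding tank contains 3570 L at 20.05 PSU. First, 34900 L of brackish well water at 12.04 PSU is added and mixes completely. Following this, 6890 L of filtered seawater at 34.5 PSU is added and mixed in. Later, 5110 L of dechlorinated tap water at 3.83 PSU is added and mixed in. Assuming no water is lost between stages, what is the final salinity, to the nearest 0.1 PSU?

14.8 PSU

Total salt / total volume:
Initial salt = 3,570×20.05 = 71,578.5
After stage 1: salt = 71,578.5 + 34,900×12.04 = 491,774.5; volume = 38,470 L; S = 12.783 PSU
After stage 2: salt = 491,774.5 + 6,890×34.5 = 729,479.5; volume = 45,360 L; S = 16.082 PSU
After stage 3: salt = 729,479.5 + 5,110×3.83 = 749,050.8; volume = 50,470 L
S = 749,050.8 / 50,470 = 14.8415 PSU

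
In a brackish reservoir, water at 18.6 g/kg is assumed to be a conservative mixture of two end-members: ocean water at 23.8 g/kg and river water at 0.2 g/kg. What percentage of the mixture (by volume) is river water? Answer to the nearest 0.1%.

22.0%

Let f be the freshwater fraction. Salt balance per unit volume:
f×0.2 + (1−f)×23.8 = 18.6
f = (23.8 − 18.6) / (23.8 − 0.2) = 5.2/23.6 = 0.2203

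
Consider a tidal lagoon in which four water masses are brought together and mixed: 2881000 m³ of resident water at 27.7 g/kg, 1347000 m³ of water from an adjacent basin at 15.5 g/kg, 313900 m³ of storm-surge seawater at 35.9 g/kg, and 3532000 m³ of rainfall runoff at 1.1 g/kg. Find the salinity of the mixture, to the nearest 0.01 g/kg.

By conservation of dissolved salt,
salt = 2,881,000×27.7 + 1,347,000×15.5 + 313,900×35.9 + 3,532,000×1.1 = 79,803,700 + 20,878,500 + 11,269,010 + 3,885,200 = 115,836,410
volume = 2,881,000 + 1,347,000 + 313,900 + 3,532,000 = 8,073,900 m³
S = 115,836,410 / 8,073,900 = 14.347 g/kg

14.35 g/kg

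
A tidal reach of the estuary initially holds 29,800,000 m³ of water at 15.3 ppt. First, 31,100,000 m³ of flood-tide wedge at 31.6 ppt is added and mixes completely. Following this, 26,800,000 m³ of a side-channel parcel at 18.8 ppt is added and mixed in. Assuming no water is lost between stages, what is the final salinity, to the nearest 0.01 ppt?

Total salt / total volume:
Initial salt = 29,800,000×15.3 = 455,940,000
After stage 1: salt = 455,940,000 + 31,100,000×31.6 = 1,438,700,000; volume = 60,900,000 m³; S = 23.624 ppt
After stage 2: salt = 1,438,700,000 + 26,800,000×18.8 = 1,942,540,000; volume = 87,700,000 m³
S = 1,942,540,000 / 87,700,000 = 22.1498 ppt

22.15 ppt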